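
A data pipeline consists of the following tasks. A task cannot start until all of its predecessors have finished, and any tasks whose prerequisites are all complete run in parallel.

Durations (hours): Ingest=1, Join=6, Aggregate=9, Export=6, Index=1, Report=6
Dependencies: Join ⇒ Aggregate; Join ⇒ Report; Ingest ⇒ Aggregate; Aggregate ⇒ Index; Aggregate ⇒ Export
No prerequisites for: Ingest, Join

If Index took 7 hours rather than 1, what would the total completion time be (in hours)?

22

The binding path is Join→Aggregate→Export = 6+9+6 = 21; finish at 21 hours.
Index has 5 hours of float (longest path through it is 16).
The binding chain switches to Join→Aggregate→Index = 6+9+7 = 22; finish 22 hours.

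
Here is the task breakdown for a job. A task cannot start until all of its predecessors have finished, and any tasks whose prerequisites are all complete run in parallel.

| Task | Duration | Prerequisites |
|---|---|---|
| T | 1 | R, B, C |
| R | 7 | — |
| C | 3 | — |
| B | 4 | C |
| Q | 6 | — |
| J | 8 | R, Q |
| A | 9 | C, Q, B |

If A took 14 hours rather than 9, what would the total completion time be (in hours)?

21

As given, the longest chain is C→B→A = 3+4+9 = 16, so the finish is 16 hours.
Since A is critical, the +5 change carries straight to that chain (now 21 hours).
No other chain overtakes it, so the finish is 21 hours.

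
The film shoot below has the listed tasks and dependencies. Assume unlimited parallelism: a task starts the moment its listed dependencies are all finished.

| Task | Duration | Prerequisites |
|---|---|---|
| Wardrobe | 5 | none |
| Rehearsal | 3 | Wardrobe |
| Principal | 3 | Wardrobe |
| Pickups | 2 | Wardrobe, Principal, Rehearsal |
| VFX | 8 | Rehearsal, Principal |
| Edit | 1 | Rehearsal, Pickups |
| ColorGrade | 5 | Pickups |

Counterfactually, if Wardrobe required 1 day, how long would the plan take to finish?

Critical path before the change: Wardrobe→Rehearsal→VFX = 5+3+8 = 16 giving 16 days.
Since Wardrobe is critical, the -4 change carries straight to that chain (now 12 days).
The critical path is still Wardrobe→Rehearsal→VFX; finish is now 12 days.

12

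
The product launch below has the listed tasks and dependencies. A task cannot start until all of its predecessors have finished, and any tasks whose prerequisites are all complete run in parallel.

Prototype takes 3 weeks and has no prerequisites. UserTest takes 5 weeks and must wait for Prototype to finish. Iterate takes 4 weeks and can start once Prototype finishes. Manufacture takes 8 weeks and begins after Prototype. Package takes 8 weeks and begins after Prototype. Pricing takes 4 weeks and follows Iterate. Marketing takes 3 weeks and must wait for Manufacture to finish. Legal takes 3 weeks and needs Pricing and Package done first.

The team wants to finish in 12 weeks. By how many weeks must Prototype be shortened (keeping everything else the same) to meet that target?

Current finish: 14 weeks; target: 12.
Prototype is on every critical path, so each week cut from Prototype cuts the finish by one (this holds down to a finish of 12).
Need 14 − 12 = 2 weeks off Prototype → Prototype becomes 1 week, finish becomes 12.

2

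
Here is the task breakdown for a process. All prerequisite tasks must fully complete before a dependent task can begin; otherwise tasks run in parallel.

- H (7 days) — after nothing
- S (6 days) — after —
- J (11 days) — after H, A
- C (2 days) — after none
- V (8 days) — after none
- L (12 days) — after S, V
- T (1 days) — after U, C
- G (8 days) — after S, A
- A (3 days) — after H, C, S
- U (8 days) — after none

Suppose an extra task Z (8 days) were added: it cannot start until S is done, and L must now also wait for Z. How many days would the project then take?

Originally the project takes 21 days.
With Z inserted, L now waits for max(S, V, Z).
New critical path: S→Z→L = 6+8+12 = 26 ⇒ 26 days.

26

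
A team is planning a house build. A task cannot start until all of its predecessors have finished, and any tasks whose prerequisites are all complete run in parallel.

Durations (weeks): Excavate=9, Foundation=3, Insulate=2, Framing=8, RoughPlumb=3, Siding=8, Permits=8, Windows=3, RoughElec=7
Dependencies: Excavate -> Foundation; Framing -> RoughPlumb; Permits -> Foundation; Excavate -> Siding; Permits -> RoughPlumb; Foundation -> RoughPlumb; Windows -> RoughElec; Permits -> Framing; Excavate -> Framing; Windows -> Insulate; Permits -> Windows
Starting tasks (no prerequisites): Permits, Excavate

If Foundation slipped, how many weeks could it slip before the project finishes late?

Excavate→Framing→RoughPlumb = 9+8+3 = 20 sets the makespan at 20 weeks.
The longest chain containing Foundation totals 15 weeks.
So Foundation can slip 17 − 12 = 5 weeks.

5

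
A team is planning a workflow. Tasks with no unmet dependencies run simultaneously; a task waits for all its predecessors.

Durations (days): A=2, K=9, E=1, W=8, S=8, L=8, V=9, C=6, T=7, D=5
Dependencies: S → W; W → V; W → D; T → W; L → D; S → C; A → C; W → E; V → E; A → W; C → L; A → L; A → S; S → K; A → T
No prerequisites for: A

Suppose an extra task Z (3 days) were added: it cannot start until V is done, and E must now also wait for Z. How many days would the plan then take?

31

Originally the plan takes 29 days.
With Z inserted, E now waits for max(V, W, Z).
New critical path: A→S→W→V→Z→E = 2+8+8+9+3+1 = 31 ⇒ 31 days.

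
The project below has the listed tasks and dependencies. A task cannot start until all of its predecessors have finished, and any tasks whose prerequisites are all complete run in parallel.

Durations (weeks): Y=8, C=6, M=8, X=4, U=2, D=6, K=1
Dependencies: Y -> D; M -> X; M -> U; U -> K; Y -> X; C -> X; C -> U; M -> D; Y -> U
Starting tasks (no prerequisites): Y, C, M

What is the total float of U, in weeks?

3

The longest chain is Y→D = 8+6 = 14; overall finish 14 weeks.
The longest chain containing U totals 11 weeks.
So U can slip 13 − 10 = 3 weeks.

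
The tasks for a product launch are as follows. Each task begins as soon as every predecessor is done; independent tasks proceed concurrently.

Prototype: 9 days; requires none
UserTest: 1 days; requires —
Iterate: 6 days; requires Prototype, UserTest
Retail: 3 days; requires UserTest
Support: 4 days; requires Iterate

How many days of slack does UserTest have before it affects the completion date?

8

Critical path: Prototype→Iterate→Support = 9+6+4 = 19, so the finish is 19 days.
Longest path through UserTest: 11 days (earliest finish 1, latest finish 9).
Float = 19 − 11 = 8.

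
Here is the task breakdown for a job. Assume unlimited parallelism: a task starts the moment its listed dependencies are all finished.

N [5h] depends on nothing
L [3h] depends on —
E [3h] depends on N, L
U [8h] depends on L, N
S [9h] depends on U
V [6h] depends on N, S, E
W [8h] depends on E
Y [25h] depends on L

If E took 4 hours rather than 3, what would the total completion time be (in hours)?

As given, the longest chain is N→U→S→V = 5+8+9+6 = 28, so the finish is 28 hours.
The longest path through E is only 16 hours, so E has float 12.
No other chain overtakes it, so the finish is 28 hours.

28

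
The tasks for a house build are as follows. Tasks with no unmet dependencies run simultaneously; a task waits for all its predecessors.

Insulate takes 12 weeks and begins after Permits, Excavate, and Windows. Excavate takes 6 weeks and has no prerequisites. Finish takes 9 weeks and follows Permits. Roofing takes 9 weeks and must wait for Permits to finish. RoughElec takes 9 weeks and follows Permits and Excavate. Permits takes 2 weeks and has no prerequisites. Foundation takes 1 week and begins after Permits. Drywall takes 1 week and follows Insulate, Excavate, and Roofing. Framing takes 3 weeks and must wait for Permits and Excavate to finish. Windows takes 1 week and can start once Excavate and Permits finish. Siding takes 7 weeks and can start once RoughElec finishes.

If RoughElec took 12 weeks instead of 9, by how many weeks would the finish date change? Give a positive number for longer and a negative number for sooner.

3

Baseline: Excavate→RoughElec→Siding = 6+9+7 = 22 → 22 weeks.
RoughElec lies on that path, so at 12 weeks the path becomes 25 weeks.
The critical path is still Excavate→RoughElec→Siding; finish is now 25 weeks.
Change in finish: 25 − 22 = +3 weeks.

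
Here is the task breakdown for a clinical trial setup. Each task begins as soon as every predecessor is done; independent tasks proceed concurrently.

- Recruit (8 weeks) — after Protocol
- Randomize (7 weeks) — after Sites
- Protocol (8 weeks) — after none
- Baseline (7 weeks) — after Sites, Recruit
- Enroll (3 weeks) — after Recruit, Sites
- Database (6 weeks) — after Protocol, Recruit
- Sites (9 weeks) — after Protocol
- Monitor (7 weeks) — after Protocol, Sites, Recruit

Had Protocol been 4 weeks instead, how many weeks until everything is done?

Critical path before the change: Protocol→Sites→Randomize = 8+9+7 = 24 giving 24 weeks.
Protocol lies on that path, so at 4 weeks the path becomes 20 weeks.
That remains the longest chain; total 20 weeks.

20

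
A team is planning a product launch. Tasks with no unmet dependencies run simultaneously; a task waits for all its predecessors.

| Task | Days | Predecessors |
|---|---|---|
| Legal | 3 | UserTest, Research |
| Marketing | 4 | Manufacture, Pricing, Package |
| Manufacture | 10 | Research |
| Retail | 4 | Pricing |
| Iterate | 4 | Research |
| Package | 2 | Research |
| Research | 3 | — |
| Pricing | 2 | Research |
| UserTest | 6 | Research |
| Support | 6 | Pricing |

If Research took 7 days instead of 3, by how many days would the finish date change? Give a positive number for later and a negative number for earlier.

The binding path is Research→Manufacture→Marketing = 3+10+4 = 17; finish at 17 days.
Research lies on that path, so at 7 days the path becomes 21 days.
No other chain overtakes it, so the finish is 21 days.
Change in finish: 21 − 17 = +4 days.

4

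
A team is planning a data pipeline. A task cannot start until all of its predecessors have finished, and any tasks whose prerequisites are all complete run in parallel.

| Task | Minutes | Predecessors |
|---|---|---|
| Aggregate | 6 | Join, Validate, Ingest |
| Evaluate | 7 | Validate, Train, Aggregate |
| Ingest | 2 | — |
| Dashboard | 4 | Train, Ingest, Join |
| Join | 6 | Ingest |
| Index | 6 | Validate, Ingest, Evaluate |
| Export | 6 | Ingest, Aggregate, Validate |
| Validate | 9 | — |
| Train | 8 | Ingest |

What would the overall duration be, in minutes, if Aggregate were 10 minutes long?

The binding path is Validate→Aggregate→Evaluate→Index = 9+6+7+6 = 28; finish at 28 minutes.
Aggregate lies on that path, so at 10 minutes the path becomes 32 minutes.
That remains the longest chain; total 32 minutes.

32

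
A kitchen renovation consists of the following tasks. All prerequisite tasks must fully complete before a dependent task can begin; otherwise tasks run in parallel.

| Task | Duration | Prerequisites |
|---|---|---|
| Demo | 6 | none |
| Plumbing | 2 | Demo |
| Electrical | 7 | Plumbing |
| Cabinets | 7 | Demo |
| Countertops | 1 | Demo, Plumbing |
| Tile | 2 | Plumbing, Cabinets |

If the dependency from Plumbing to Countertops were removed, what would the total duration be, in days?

With the dependency in place, Demo→Plumbing→Electrical = 6+2+7 = 15 sets the finish at 15 days.
Without Plumbing→Countertops, Countertops's earliest start moves from 8 to 6.
The longest chain is now Demo→Plumbing→Electrical = 6+2+7 = 15, so the job takes 15 days.

15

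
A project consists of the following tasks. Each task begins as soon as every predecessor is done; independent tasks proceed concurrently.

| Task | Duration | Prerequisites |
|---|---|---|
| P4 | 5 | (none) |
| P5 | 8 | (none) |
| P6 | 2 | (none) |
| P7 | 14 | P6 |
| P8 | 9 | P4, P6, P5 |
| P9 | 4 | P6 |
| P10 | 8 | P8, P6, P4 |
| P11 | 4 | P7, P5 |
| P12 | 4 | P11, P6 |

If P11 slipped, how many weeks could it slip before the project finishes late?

P5→P8→P10 = 8+9+8 = 25 sets the makespan at 25 weeks.
P11 finishes as early as 20 and must finish by 21.
Float = 25 − 24 = 1.

1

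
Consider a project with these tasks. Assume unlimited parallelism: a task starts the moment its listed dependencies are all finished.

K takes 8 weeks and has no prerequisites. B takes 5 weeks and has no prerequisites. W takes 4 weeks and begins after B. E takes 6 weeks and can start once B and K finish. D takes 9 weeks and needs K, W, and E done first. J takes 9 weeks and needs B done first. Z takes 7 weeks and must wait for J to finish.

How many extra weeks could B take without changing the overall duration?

Critical path: K→E→D = 8+6+9 = 23, so the finish is 23 weeks.
Longest path through B: 21 weeks (earliest finish 5, latest finish 7).
Slack of B = 2 − 0 = 2 weeks.

2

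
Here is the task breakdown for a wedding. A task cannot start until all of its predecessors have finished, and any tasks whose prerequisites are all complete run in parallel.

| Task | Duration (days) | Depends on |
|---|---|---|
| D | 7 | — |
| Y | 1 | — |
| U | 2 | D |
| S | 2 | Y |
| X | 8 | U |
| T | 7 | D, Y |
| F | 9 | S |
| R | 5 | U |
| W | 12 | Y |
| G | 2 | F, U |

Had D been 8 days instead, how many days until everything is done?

18

Baseline: D→U→X = 7+2+8 = 17 → 17 days.
D is on the critical path; changing it to 8 makes that path 18 days.
The critical path is still D→U→X; finish is now 18 days.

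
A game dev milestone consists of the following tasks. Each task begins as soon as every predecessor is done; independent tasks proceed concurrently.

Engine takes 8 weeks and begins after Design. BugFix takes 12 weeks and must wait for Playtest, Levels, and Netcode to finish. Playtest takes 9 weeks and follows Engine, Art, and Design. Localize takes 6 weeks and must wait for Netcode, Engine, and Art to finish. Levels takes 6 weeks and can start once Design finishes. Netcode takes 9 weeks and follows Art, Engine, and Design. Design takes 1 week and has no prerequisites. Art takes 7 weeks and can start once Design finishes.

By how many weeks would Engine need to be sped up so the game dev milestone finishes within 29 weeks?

Current finish: 30 weeks; target: 29.
Engine is on every critical path, so each week cut from Engine cuts the finish by one (this holds down to a finish of 29).
Need 30 − 29 = 1 week off Engine → Engine becomes 7 weeks, finish becomes 29.

1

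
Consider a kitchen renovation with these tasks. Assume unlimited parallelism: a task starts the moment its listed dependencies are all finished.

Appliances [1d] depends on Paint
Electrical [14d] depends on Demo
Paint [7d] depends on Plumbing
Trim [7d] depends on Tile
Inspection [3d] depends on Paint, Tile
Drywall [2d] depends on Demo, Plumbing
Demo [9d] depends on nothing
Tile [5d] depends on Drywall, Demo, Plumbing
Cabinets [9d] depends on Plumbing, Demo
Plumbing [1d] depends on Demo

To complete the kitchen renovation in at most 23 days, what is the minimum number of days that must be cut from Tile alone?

Current finish: 24 days; target: 23.
Tile is on every critical path, so each day cut from Tile cuts the finish by one (this holds down to a finish of 23).
Need 24 − 23 = 1 day off Tile → Tile becomes 4 days, finish becomes 23.

1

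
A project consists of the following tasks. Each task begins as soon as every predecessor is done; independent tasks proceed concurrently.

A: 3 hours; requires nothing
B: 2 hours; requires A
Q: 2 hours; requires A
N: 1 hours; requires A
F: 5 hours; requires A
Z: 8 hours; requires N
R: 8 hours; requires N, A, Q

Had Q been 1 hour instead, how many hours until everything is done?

12

The binding path is A→Q→R = 3+2+8 = 13; finish at 13 hours.
Q lies on that path, so at 1 hour the path becomes 12 hours.
The critical path is still A→Q→R; finish is now 12 hours.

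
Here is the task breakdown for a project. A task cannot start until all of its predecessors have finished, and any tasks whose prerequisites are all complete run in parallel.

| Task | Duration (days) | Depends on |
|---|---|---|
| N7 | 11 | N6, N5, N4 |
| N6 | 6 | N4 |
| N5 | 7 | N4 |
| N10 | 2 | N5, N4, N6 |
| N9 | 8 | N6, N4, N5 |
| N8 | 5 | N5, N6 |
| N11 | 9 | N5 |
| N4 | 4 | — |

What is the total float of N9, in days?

The longest chain is N4→N5→N7 = 4+7+11 = 22; overall finish 22 days.
N9 finishes as early as 19 and must finish by 22.
Float = 22 − 19 = 3.

3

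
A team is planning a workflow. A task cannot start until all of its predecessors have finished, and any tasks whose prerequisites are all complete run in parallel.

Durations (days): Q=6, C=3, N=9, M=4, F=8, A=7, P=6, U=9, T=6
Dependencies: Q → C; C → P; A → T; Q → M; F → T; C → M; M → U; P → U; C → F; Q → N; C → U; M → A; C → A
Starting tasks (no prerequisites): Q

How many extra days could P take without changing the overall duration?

2

The longest chain is Q→C→M→A→T = 6+3+4+7+6 = 26; overall finish 26 days.
P finishes as early as 15 and must finish by 17.
Float = 26 − 24 = 2.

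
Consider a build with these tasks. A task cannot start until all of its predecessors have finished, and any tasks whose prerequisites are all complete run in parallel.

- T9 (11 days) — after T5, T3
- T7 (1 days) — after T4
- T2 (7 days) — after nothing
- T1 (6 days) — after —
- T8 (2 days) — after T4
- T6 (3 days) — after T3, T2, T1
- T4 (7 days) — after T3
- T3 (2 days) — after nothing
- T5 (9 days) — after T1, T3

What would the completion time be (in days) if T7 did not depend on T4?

Before: longest chain T1→T5→T9 = 6+9+11 = 26, finish 26.
Without T4→T7, T7's earliest start moves from 9 to 0.
The longest chain is now T1→T5→T9 = 6+9+11 = 26, so the project takes 26 days.

26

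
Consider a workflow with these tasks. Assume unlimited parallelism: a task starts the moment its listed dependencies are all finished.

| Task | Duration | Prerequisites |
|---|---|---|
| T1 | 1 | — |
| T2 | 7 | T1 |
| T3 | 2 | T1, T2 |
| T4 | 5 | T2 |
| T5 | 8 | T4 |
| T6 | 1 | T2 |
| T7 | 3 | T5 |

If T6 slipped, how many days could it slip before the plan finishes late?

15

T1→T2→T4→T5→T7 = 1+7+5+8+3 = 24 sets the makespan at 24 days.
T6 finishes as early as 9 and must finish by 24.
So T6 can slip 24 − 9 = 15 days.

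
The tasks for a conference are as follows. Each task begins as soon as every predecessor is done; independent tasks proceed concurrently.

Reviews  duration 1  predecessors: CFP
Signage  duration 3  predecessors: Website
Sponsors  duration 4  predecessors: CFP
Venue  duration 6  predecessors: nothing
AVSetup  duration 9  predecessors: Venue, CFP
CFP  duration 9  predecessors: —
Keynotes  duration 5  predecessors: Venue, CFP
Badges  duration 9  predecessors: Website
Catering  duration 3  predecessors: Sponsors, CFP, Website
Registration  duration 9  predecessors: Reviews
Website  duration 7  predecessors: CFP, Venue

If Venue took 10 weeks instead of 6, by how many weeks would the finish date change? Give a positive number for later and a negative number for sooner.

As given, the longest chain is CFP→Website→Badges = 9+7+9 = 25, so the finish is 25 weeks.
The longest path through Venue is only 22 weeks, so Venue has float 3.
The binding chain switches to Venue→Website→Badges = 10+7+9 = 26; finish 26 weeks.
Change in finish: 26 − 25 = +1 weeks.

1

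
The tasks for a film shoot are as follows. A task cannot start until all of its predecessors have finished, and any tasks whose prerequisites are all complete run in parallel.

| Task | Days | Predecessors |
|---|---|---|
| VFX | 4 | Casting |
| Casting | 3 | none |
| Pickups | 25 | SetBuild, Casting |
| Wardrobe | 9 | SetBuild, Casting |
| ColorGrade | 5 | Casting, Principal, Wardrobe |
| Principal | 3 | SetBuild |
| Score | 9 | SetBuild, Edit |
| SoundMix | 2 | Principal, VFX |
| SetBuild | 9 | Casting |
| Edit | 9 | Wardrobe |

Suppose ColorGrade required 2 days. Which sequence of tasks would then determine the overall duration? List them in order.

The binding path is Casting→SetBuild→Wardrobe→Edit→Score = 3+9+9+9+9 = 39; finish at 39 days.
ColorGrade has 13 days of float (longest path through it is 26).
No other chain overtakes it, so the finish is 39 days.

Casting, SetBuild, Wardrobe, Edit, Score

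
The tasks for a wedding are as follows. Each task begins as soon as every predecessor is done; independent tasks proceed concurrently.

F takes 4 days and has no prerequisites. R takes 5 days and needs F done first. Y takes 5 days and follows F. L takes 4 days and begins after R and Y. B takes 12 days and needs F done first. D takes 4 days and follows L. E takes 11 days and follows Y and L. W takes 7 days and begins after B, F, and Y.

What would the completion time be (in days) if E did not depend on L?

23

With the dependency in place, F→R→L→E = 4+5+4+11 = 24 sets the finish at 24 days.
Without L→E, E's earliest start moves from 13 to 9.
New critical path: F→B→W = 4+12+7 = 23 ⇒ 23 days.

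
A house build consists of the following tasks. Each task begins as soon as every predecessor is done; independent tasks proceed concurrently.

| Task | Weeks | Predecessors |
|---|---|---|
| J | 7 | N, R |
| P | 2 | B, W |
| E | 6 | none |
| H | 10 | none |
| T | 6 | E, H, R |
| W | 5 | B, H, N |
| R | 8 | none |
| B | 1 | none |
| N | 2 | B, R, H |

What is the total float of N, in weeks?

0

H→N→W→P = 10+2+5+2 = 19 sets the makespan at 19 weeks.
The longest chain containing N totals 19 weeks.
Slack of N = 10 − 10 = 0 weeks.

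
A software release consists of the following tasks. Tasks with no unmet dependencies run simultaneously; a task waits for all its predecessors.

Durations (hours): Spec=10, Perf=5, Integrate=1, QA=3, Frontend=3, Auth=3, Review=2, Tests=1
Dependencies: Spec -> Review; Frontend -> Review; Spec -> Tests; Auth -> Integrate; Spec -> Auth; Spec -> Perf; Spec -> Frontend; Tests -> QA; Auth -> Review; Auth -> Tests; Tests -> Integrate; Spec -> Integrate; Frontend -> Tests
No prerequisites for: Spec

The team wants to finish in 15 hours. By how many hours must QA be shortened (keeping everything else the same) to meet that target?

2

Current finish: 17 hours; target: 15.
QA is on every critical path, so each hour cut from QA cuts the finish by one (this holds down to a finish of 15).
Need 17 − 15 = 2 hours off QA → QA becomes 1 hour, finish becomes 15.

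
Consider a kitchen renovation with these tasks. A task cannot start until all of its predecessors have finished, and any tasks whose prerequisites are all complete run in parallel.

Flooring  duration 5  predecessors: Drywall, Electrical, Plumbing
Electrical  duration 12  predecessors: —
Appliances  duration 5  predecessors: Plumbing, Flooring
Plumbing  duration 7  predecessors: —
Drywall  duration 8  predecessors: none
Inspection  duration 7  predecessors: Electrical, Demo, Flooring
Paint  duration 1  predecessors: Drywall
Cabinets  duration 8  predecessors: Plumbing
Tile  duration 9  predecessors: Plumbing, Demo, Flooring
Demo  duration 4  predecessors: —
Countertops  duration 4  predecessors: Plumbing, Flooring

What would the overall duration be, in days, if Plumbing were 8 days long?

26

As given, the longest chain is Electrical→Flooring→Tile = 12+5+9 = 26, so the finish is 26 days.
Plumbing is off the critical path — its longest chain is 21 days, giving 5 of slack.
That remains the longest chain; total 26 days.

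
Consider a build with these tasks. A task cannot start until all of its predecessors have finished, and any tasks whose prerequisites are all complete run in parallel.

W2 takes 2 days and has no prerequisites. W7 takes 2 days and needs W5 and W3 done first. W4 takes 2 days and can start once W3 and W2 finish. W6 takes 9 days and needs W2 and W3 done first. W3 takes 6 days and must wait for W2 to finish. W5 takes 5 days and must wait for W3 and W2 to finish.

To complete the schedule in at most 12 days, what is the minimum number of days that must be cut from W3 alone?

5

Current finish: 17 days; target: 12.
W3 is on every critical path, so each day cut from W3 cuts the finish by one (this holds down to a finish of 12).
Need 17 − 12 = 5 days off W3 → W3 becomes 1 day, finish becomes 12.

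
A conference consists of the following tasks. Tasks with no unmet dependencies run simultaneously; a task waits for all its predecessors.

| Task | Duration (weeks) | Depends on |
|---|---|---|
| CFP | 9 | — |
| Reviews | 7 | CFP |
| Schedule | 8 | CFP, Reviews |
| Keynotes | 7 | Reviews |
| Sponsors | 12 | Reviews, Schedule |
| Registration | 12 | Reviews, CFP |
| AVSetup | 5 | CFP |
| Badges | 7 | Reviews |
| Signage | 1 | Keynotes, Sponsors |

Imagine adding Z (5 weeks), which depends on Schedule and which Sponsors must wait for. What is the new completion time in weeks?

Originally the project takes 37 weeks.
With Z inserted, Sponsors now waits for max(Reviews, Schedule, Z).
New critical path: CFP→Reviews→Schedule→Z→Sponsors→Signage = 9+7+8+5+12+1 = 42 ⇒ 42 weeks.

42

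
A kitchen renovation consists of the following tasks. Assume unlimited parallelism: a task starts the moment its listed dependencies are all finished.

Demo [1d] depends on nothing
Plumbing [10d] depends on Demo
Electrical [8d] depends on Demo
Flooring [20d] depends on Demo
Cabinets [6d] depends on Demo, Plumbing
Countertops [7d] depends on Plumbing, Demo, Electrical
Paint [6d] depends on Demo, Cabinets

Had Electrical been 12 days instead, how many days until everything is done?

Baseline: Demo→Plumbing→Cabinets→Paint = 1+10+6+6 = 23 → 23 days.
Electrical has 7 days of float (longest path through it is 16).
No other chain overtakes it, so the finish is 23 days.

23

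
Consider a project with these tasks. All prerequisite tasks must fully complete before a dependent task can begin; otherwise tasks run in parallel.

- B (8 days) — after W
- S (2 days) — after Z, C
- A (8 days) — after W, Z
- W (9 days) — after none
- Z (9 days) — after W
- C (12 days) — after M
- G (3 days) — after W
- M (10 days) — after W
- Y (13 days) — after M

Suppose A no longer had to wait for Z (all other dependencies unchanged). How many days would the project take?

33

With the dependency in place, W→M→C→S = 9+10+12+2 = 33 sets the finish at 33 days.
Without Z→A, A's earliest start moves from 18 to 9.
After: W→M→C→S = 9+10+12+2 = 33 → 33 days.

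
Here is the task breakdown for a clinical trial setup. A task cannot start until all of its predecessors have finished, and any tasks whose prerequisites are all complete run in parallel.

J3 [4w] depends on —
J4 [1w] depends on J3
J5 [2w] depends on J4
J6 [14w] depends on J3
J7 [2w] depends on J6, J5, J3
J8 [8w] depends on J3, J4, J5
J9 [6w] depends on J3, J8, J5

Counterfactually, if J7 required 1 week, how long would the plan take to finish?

21

Critical path before the change: J3→J4→J5→J8→J9 = 4+1+2+8+6 = 21 giving 21 weeks.
J7 is off the critical path — its longest chain is 20 weeks, giving 1 of slack.
No other chain overtakes it, so the finish is 21 weeks.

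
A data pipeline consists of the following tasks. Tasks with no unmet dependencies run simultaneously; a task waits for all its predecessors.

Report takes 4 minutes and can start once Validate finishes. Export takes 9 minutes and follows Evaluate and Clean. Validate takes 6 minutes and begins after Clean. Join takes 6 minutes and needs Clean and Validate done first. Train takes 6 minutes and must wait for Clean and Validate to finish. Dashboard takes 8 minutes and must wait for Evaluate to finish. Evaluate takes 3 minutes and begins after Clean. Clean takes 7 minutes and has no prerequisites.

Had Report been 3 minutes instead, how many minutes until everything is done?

Actual critical path: Clean→Validate→Join = 7+6+6 = 19 ⇒ 19 minutes.
Report has 2 minutes of float (longest path through it is 17).
No other chain overtakes it, so the finish is 19 minutes.

19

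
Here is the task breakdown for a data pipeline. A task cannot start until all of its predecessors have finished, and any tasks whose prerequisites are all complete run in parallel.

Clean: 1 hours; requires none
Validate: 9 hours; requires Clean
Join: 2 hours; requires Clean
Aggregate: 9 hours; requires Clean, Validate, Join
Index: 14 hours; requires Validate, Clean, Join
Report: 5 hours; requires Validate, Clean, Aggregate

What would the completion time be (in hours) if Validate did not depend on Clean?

Before: longest chain Clean→Validate→Aggregate→Report = 1+9+9+5 = 24, finish 24.
Without Clean→Validate, Validate's earliest start moves from 1 to 0.
New critical path: Validate→Aggregate→Report = 9+9+5 = 23 ⇒ 23 hours.

23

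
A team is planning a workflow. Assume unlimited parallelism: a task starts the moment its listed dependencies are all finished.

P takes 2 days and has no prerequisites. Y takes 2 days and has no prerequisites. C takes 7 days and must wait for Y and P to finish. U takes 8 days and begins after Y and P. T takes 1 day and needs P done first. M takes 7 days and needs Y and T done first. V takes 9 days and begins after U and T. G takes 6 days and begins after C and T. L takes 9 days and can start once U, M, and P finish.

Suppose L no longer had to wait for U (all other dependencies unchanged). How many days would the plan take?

With the dependency in place, P→U→V = 2+8+9 = 19 sets the finish at 19 days.
Dropping U→L doesn't change L's earliest start (10); another predecessor still binds.
New critical path: P→U→V = 2+8+9 = 19 ⇒ 19 days.

19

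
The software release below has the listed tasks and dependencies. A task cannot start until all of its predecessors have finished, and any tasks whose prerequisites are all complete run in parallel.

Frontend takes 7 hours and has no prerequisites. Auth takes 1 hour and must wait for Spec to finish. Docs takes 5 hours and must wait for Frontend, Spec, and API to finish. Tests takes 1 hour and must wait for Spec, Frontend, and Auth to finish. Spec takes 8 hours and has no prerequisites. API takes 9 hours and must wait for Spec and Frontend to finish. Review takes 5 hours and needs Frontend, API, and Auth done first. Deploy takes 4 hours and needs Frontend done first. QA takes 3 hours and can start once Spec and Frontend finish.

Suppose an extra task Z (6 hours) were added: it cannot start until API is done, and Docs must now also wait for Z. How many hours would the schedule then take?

28

Originally the schedule takes 22 hours.
With Z inserted, Docs now waits for max(Frontend, Spec, API, Z).
New critical path: Spec→API→Z→Docs = 8+9+6+5 = 28 ⇒ 28 hours.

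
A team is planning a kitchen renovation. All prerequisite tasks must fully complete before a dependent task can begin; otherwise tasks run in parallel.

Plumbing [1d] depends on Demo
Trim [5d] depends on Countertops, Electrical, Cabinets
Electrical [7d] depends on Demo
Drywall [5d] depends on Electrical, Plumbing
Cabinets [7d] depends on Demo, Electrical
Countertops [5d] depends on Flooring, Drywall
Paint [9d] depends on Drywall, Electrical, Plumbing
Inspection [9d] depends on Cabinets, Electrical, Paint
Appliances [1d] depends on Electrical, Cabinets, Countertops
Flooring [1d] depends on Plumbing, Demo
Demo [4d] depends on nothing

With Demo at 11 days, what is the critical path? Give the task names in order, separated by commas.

Demo, Electrical, Drywall, Paint, Inspection

As given, the longest chain is Demo→Electrical→Drywall→Paint→Inspection = 4+7+5+9+9 = 34, so the finish is 34 days.
Demo lies on that path, so at 11 days the path becomes 41 days.
The critical path is still Demo→Electrical→Drywall→Paint→Inspection; finish is now 41 days.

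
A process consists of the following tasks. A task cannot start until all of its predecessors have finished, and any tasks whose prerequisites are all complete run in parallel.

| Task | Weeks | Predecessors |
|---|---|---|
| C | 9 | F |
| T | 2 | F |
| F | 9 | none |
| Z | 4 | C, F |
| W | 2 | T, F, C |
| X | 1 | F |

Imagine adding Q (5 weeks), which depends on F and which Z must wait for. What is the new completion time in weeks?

22

Originally the job takes 22 weeks.
With Q inserted, Z now waits for max(C, F, Q).
New critical path: F→C→Z = 9+9+4 = 22 ⇒ 22 weeks.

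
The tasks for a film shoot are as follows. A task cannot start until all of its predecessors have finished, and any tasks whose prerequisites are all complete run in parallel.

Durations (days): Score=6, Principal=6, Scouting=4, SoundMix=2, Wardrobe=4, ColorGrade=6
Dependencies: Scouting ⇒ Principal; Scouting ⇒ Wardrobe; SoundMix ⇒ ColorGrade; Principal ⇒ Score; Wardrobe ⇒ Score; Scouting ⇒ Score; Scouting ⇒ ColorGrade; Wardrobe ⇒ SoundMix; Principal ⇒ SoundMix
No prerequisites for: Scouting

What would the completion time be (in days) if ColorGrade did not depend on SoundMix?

16

With the dependency in place, Scouting→Principal→SoundMix→ColorGrade = 4+6+2+6 = 18 sets the finish at 18 days.
Without SoundMix→ColorGrade, ColorGrade's earliest start moves from 12 to 4.
New critical path: Scouting→Principal→Score = 4+6+6 = 16 ⇒ 16 days.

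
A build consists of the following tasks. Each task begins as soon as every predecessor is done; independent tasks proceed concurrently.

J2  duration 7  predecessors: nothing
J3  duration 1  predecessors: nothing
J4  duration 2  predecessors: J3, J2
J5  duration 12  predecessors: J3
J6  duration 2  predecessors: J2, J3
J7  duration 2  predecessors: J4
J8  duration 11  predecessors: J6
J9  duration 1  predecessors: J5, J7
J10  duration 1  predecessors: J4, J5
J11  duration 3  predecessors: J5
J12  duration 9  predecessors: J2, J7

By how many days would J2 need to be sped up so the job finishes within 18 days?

2

Current finish: 20 days; target: 18.
J2 is on every critical path, so each day cut from J2 cuts the finish by one (this holds down to a finish of 16).
Need 20 − 18 = 2 days off J2 → J2 becomes 5 days, finish becomes 18.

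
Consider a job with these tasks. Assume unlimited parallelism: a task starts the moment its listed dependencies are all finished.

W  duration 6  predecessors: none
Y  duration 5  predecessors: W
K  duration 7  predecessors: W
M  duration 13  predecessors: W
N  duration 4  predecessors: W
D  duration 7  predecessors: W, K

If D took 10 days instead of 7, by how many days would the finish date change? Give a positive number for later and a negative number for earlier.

Actual critical path: W→K→D = 6+7+7 = 20 ⇒ 20 days.
D lies on that path, so at 10 days the path becomes 23 days.
The critical path is still W→K→D; finish is now 23 days.
Change in finish: 23 − 20 = +3 days.

3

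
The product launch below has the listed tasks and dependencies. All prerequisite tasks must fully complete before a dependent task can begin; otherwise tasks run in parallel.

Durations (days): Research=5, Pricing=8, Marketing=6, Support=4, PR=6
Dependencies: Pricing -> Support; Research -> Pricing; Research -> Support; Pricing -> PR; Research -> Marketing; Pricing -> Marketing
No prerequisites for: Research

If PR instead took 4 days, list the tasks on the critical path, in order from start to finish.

The binding path is Research→Pricing→PR = 5+8+6 = 19; finish at 19 days.
PR lies on that path, so at 4 days the path becomes 17 days.
The binding chain switches to Research→Pricing→Marketing = 5+8+6 = 19; finish 19 days.

Research, Pricing, Marketing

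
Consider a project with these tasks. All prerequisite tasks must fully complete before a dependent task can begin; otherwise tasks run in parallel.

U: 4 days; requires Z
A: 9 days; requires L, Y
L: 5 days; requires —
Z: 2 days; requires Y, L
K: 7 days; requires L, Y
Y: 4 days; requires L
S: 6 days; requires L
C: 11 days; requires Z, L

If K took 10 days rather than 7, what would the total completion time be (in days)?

22

Baseline: L→Y→Z→C = 5+4+2+11 = 22 → 22 days.
K has 6 days of float (longest path through it is 16).
That remains the longest chain; total 22 days.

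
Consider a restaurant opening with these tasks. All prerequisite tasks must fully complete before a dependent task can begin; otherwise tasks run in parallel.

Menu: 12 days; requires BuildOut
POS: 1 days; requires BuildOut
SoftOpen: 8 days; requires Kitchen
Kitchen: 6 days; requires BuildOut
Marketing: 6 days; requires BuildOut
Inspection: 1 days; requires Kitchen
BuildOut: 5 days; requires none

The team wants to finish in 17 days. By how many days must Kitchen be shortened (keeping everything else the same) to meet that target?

2

Current finish: 19 days; target: 17.
Kitchen is on every critical path, so each day cut from Kitchen cuts the finish by one (this holds down to a finish of 17).
Need 19 − 17 = 2 days off Kitchen → Kitchen becomes 4 days, finish becomes 17.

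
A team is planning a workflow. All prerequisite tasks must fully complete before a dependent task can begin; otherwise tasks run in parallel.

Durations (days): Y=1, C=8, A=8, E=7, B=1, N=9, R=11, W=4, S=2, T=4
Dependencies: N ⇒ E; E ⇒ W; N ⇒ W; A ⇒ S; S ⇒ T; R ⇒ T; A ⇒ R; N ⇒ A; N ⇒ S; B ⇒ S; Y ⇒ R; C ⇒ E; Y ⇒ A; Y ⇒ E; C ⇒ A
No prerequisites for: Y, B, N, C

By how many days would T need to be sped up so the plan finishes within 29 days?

Current finish: 32 days; target: 29.
T is on every critical path, so each day cut from T cuts the finish by one (this holds down to a finish of 29).
Need 32 − 29 = 3 days off T → T becomes 1 day, finish becomes 29.

3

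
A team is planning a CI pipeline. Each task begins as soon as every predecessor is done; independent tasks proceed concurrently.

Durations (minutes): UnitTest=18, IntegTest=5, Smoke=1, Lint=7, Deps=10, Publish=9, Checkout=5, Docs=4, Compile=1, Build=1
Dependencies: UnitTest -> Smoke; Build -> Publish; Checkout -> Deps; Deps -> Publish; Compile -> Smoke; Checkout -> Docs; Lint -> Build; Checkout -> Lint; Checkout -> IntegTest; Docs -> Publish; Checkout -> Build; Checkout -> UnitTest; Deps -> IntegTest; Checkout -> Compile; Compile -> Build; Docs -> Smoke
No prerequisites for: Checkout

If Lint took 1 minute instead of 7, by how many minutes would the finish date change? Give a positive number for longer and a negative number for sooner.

0

As given, the longest chain is Checkout→Deps→Publish = 5+10+9 = 24, so the finish is 24 minutes.
Lint has 2 minutes of float (longest path through it is 22).
No other chain overtakes it, so the finish is 24 minutes.
Change in finish: 24 − 24 = +0 minutes.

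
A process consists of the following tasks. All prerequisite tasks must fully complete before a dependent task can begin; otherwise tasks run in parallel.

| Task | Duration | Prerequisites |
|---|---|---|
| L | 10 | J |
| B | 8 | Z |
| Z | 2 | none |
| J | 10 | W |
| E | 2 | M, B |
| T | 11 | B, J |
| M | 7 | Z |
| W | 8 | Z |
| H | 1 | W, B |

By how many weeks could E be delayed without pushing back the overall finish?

Critical path: Z→W→J→T = 2+8+10+11 = 31, so the finish is 31 weeks.
Longest path through E: 12 weeks (earliest finish 12, latest finish 31).
So E can slip 31 − 12 = 19 weeks.

19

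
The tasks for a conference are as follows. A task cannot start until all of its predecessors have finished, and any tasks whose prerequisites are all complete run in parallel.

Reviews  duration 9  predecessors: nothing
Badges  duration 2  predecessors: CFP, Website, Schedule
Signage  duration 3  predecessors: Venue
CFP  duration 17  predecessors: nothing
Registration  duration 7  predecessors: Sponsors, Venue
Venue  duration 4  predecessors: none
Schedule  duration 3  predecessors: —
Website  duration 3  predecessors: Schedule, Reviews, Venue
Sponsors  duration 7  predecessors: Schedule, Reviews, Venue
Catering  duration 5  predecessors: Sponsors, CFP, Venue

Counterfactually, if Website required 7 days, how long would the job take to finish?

As given, the longest chain is Reviews→Sponsors→Registration = 9+7+7 = 23, so the finish is 23 days.
Website is off the critical path — its longest chain is 14 days, giving 9 of slack.
The critical path is still Reviews→Sponsors→Registration; finish is now 23 days.

23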